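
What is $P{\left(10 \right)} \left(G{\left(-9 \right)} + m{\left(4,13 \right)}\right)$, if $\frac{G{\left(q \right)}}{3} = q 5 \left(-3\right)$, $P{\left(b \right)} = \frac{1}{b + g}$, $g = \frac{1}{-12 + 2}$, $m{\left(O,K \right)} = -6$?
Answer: $\frac{1330}{33} \approx 40.303$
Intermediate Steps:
$g = - \frac{1}{10}$ ($g = \frac{1}{-10} = - \frac{1}{10} \approx -0.1$)
$P{\left(b \right)} = \frac{1}{- \frac{1}{10} + b}$ ($P{\left(b \right)} = \frac{1}{b - \frac{1}{10}} = \frac{1}{- \frac{1}{10} + b}$)
$G{\left(q \right)} = - 45 q$ ($G{\left(q \right)} = 3 q 5 \left(-3\right) = 3 \cdot 5 q \left(-3\right) = 3 \left(- 15 q\right) = - 45 q$)
$P{\left(10 \right)} \left(G{\left(-9 \right)} + m{\left(4,13 \right)}\right) = \frac{10}{-1 + 10 \cdot 10} \left(\left(-45\right) \left(-9\right) - 6\right) = \frac{10}{-1 + 100} \left(405 - 6\right) = \frac{10}{99} \cdot 399 = \frac{1330}{33}$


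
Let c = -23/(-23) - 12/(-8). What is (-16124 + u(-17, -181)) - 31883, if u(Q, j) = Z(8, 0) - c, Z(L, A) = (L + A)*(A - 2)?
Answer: -96051/2 ≈ -48026.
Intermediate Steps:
Z(L, A) = (-2 + A)*(A + L) (Z(L, A) = (A + L)*(-2 + A) = (-2 + A)*(A + L))
c = 5/2 (c = -23*(-1/23) - 12*(-⅛) = 1 + 3/2 = 5/2 ≈ 2.5000)
u(Q, j) = -37/2 (u(Q, j) = (0² - 2*0 - 2*8 + 0*8) - 1*5/2 = (0 + 0 - 16 + 0) - 5/2 = -16 - 5/2 = -37/2)
(-16124 + u(-17, -181)) - 31883 = (-16124 - 37/2) - 31883 = -32285/2 - 31883 = -96051/2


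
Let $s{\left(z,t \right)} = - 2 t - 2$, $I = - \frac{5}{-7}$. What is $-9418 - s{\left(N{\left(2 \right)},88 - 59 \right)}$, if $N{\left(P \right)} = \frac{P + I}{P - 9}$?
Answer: $-9358$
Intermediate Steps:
$I = \frac{5}{7}$ ($I = \left(-5\right) \left(- \frac{1}{7}\right) = \frac{5}{7} \approx 0.71429$)
$N{\left(P \right)} = \frac{\frac{5}{7} + P}{-9 + P}$ ($N{\left(P \right)} = \frac{P + \frac{5}{7}}{P - 9} = \frac{\frac{5}{7} + P}{-9 + P}$)
$s{\left(z,t \right)} = -2 - 2 t$
$-9418 - s{\left(N{\left(2 \right)},88 - 59 \right)} = -9418 - \left(-2 - 2 \left(88 - 59\right)\right) = -9418 - \left(-2 - 58\right) = -9418 - -60 = -9418 + 60 = -9358$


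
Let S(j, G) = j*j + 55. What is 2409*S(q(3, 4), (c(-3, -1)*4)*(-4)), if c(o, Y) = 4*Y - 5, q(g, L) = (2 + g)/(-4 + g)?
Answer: 192720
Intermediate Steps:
q(g, L) = (2 + g)/(-4 + g)
c(o, Y) = -5 + 4*Y
S(j, G) = 55 + j² (S(j, G) = j² + 55 = 55 + j²)
2409*S(q(3, 4), (c(-3, -1)*4)*(-4)) = 2409*(55 + ((2 + 3)/(-4 + 3))²) = 2409*(55 + (5/(-1))²) = 2409*(55 + (-1*5)²) = 2409*(55 + (-5)²) = 2409*(55 + 25) = 2409*80 = 192720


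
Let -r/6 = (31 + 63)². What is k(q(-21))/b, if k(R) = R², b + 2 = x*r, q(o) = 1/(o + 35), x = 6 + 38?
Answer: -1/457210376 ≈ -2.1872e-9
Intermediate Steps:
x = 44
r = -53016 (r = -6*(31 + 63)² = -6*94² = -6*8836 = -53016)
q(o) = 1/(35 + o)
b = -2332706 (b = -2 + 44*(-53016) = -2 - 2332704 = -2332706)
k(q(-21))/b = (1/(35 - 21))²/(-2332706) = (1/14)²*(-1/2332706) = (1/196)*(-1/2332706) = -1/457210376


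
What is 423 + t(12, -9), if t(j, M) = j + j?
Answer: 447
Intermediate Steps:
t(j, M) = 2*j
423 + t(12, -9) = 423 + 2*12 = 423 + 24 = 447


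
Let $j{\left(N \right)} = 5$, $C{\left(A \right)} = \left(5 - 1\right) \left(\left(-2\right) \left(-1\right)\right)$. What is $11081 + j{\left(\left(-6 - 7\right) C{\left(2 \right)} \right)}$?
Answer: $11086$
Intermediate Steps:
$C{\left(A \right)} = 8$ ($C{\left(A \right)} = 4 \cdot 2 = 8$)
$11081 + j{\left(\left(-6 - 7\right) C{\left(2 \right)} \right)} = 11081 + 5 = 11086$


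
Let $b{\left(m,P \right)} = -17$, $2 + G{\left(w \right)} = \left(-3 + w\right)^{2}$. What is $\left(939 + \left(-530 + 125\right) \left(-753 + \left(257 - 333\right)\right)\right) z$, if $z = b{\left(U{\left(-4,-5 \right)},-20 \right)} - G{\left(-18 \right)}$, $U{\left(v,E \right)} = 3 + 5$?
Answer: $-153527904$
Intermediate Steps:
$U{\left(v,E \right)} = 8$
$G{\left(w \right)} = -2 + \left(-3 + w\right)^{2}$
$z = -456$ ($z = -17 - \left(-2 + \left(-3 - 18\right)^{2}\right) = -17 - \left(-2 + \left(-21\right)^{2}\right) = -17 - \left(-2 + 441\right) = -17 - 439 = -456$)
$\left(939 + \left(-530 + 125\right) \left(-753 + \left(257 - 333\right)\right)\right) z = \left(939 + \left(-530 + 125\right) \left(-753 + \left(257 - 333\right)\right)\right) \left(-456\right) = \left(939 - 405 \left(-753 + \left(257 - 333\right)\right)\right) \left(-456\right) = \left(939 - 405 \left(-753 - 76\right)\right) \left(-456\right) = \left(939 - -335745\right) \left(-456\right) = \left(939 + 335745\right) \left(-456\right) = 336684 \left(-456\right) = -153527904$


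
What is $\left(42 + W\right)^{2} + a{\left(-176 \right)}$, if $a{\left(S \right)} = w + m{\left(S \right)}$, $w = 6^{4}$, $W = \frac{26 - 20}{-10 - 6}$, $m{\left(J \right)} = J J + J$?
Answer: $\frac{2165033}{64} \approx 33829.0$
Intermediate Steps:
$m{\left(J \right)} = J + J^{2}$ ($m{\left(J \right)} = J^{2} + J = J + J^{2}$)
$W = - \frac{3}{8}$ ($W = \frac{6}{-16} = 6 \left(- \frac{1}{16}\right) = - \frac{3}{8} \approx -0.375$)
$w = 1296$
$a{\left(S \right)} = 1296 + S \left(1 + S\right)$
$\left(42 + W\right)^{2} + a{\left(-176 \right)} = \left(42 - \frac{3}{8}\right)^{2} - \left(-1296 + 176 \left(1 - 176\right)\right) = \left(\frac{333}{8}\right)^{2} + \left(1296 - -30800\right) = \frac{110889}{64} + \left(1296 + 30800\right) = \frac{110889}{64} + 32096 = \frac{2165033}{64}$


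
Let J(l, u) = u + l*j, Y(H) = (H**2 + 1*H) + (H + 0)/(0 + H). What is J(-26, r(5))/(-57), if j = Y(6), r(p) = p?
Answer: 371/19 ≈ 19.526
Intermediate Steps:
Y(H) = 1 + H + H**2 (Y(H) = (H**2 + H) + H/H = (H + H**2) + 1 = 1 + H + H**2)
j = 43 (j = 1 + 6 + 6**2 = 1 + 6 + 36 = 43)
J(l, u) = u + 43*l (J(l, u) = u + l*43 = u + 43*l)
J(-26, r(5))/(-57) = (5 + 43*(-26))/(-57) = (5 - 1118)*(-1/57) = -1113*(-1/57) = 371/19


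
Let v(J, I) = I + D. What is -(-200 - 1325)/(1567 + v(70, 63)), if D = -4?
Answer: 1525/1626 ≈ 0.93788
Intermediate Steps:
v(J, I) = -4 + I (v(J, I) = I - 4 = -4 + I)
-(-200 - 1325)/(1567 + v(70, 63)) = -(-200 - 1325)/(1567 + (-4 + 63)) = -(-1525)/(1567 + 59) = -(-1525)/1626 = -1*(-1525/1626) = 1525/1626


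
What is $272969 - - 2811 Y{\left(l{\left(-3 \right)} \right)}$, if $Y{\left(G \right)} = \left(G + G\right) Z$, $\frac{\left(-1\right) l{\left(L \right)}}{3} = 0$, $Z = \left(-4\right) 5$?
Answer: $272969$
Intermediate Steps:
$Z = -20$
$l{\left(L \right)} = 0$ ($l{\left(L \right)} = \left(-3\right) 0 = 0$)
$Y{\left(G \right)} = - 40 G$ ($Y{\left(G \right)} = \left(G + G\right) \left(-20\right) = 2 G \left(-20\right) = - 40 G$)
$272969 - - 2811 Y{\left(l{\left(-3 \right)} \right)} = 272969 - - 2811 \left(\left(-40\right) 0\right) = 272969 - \left(-2811\right) 0 = 272969 - 0 = 272969 + 0 = 272969$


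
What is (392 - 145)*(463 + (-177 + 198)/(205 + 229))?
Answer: 7091123/62 ≈ 1.1437e+5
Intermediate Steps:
(392 - 145)*(463 + (-177 + 198)/(205 + 229)) = 247*(463 + 21/434) = 247*(463 + 21*(1/434)) = 247*(463 + 3/62) = 247*(28709/62) = 7091123/62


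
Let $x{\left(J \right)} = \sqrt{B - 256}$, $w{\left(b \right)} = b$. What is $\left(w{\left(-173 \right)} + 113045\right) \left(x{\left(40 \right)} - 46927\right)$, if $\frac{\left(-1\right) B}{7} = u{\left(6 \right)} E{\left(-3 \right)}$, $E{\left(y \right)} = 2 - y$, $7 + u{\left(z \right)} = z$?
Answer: $-5296744344 + 112872 i \sqrt{221} \approx -5.2967 \cdot 10^{9} + 1.678 \cdot 10^{6} i$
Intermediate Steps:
$u{\left(z \right)} = -7 + z$
$B = 35$ ($B = - 7 \left(-7 + 6\right) \left(2 - -3\right) = - 7 \left(- (2 + 3)\right) = - 7 \left(\left(-1\right) 5\right) = \left(-7\right) \left(-5\right) = 35$)
$x{\left(J \right)} = i \sqrt{221}$ ($x{\left(J \right)} = \sqrt{35 - 256} = \sqrt{-221} = i \sqrt{221}$)
$\left(w{\left(-173 \right)} + 113045\right) \left(x{\left(40 \right)} - 46927\right) = \left(-173 + 113045\right) \left(i \sqrt{221} - 46927\right) = 112872 \left(-46927 + i \sqrt{221}\right) = -5296744344 + 112872 i \sqrt{221}$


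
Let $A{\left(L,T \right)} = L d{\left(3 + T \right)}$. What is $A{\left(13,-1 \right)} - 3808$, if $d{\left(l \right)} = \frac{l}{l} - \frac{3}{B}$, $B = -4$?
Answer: $- \frac{15141}{4} \approx -3785.3$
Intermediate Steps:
$d{\left(l \right)} = \frac{7}{4}$ ($d{\left(l \right)} = \frac{l}{l} - \frac{3}{-4} = 1 - - \frac{3}{4} = 1 + \frac{3}{4} = \frac{7}{4}$)
$A{\left(L,T \right)} = \frac{7 L}{4}$ ($A{\left(L,T \right)} = L \frac{7}{4} = \frac{7 L}{4}$)
$A{\left(13,-1 \right)} - 3808 = \frac{7}{4} \cdot 13 - 3808 = \frac{91}{4} - 3808 = - \frac{15141}{4}$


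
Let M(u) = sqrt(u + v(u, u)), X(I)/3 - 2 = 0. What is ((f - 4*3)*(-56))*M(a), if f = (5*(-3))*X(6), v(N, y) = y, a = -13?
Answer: 5712*I*sqrt(26) ≈ 29126.0*I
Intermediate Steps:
X(I) = 6 (X(I) = 6 + 3*0 = 6 + 0 = 6)
f = -90 (f = (5*(-3))*6 = -15*6 = -90)
M(u) = sqrt(2)*sqrt(u) (M(u) = sqrt(u + u) = sqrt(2*u) = sqrt(2)*sqrt(u))
((f - 4*3)*(-56))*M(a) = ((-90 - 4*3)*(-56))*(sqrt(2)*sqrt(-13)) = ((-90 - 12)*(-56))*(sqrt(2)*(I*sqrt(13))) = (-102*(-56))*(I*sqrt(26)) = 5712*(I*sqrt(26)) = 5712*I*sqrt(26)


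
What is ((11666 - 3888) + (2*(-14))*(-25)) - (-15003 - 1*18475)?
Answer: 41956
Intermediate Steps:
((11666 - 3888) + (2*(-14))*(-25)) - (-15003 - 1*18475) = (7778 - 28*(-25)) - (-15003 - 18475) = (7778 + 700) - 1*(-33478) = 8478 + 33478 = 41956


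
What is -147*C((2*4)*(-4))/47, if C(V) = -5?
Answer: 735/47 ≈ 15.638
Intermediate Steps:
-147*C((2*4)*(-4))/47 = -147*(-5)/47 = 735*(1/47) = 735/47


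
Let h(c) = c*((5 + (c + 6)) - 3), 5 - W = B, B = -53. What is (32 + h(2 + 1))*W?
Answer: 3770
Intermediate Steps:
W = 58 (W = 5 - 1*(-53) = 5 + 53 = 58)
h(c) = c*(8 + c) (h(c) = c*((5 + (6 + c)) - 3) = c*((11 + c) - 3) = c*(8 + c))
(32 + h(2 + 1))*W = (32 + (2 + 1)*(8 + (2 + 1)))*58 = (32 + 3*(8 + 3))*58 = (32 + 3*11)*58 = (32 + 33)*58 = 65*58 = 3770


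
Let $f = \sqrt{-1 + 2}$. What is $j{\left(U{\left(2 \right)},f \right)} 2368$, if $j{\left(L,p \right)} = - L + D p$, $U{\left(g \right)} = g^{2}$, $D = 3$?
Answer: $-2368$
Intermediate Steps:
$f = 1$ ($f = \sqrt{1} = 1$)
$j{\left(L,p \right)} = - L + 3 p$
$j{\left(U{\left(2 \right)},f \right)} 2368 = \left(- 2^{2} + 3 \cdot 1\right) 2368 = \left(\left(-1\right) 4 + 3\right) 2368 = \left(-4 + 3\right) 2368 = \left(-1\right) 2368 = -2368$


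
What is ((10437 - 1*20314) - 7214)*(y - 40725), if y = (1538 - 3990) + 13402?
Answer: 508884525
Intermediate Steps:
y = 10950 (y = -2452 + 13402 = 10950)
((10437 - 1*20314) - 7214)*(y - 40725) = ((10437 - 1*20314) - 7214)*(10950 - 40725) = ((10437 - 20314) - 7214)*(-29775) = (-9877 - 7214)*(-29775) = -17091*(-29775) = 508884525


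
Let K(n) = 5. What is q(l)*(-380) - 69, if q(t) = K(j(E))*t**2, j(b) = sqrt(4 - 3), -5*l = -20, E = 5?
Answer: -30469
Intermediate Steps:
l = 4 (l = -1/5*(-20) = 4)
j(b) = 1 (j(b) = sqrt(1) = 1)
q(t) = 5*t**2
q(l)*(-380) - 69 = (5*4**2)*(-380) - 69 = (5*16)*(-380) - 69 = 80*(-380) - 69 = -30400 - 69 = -30469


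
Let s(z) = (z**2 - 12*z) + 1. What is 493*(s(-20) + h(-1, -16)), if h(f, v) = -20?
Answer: 306153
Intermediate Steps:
s(z) = 1 + z**2 - 12*z
493*(s(-20) + h(-1, -16)) = 493*((1 + (-20)**2 - 12*(-20)) - 20) = 493*((1 + 400 + 240) - 20) = 493*(641 - 20) = 493*621 = 306153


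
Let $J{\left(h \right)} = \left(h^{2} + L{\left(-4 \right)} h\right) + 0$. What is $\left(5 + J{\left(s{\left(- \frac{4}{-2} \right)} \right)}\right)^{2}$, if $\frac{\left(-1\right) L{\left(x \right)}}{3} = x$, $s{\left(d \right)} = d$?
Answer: $1089$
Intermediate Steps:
$L{\left(x \right)} = - 3 x$
$J{\left(h \right)} = h^{2} + 12 h$ ($J{\left(h \right)} = \left(h^{2} + \left(-3\right) \left(-4\right) h\right) + 0 = \left(h^{2} + 12 h\right) + 0 = h^{2} + 12 h$)
$\left(5 + J{\left(s{\left(- \frac{4}{-2} \right)} \right)}\right)^{2} = \left(5 + - \frac{4}{-2} \left(12 - \frac{4}{-2}\right)\right)^{2} = \left(5 + \left(-4\right) \left(- \frac{1}{2}\right) \left(12 - -2\right)\right)^{2} = \left(5 + 2 \left(12 + 2\right)\right)^{2} = \left(5 + 2 \cdot 14\right)^{2} = \left(5 + 28\right)^{2} = 33^{2} = 1089$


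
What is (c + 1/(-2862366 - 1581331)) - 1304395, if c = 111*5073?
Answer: -3294077036525/4443697 ≈ -7.4129e+5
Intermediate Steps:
c = 563103
(c + 1/(-2862366 - 1581331)) - 1304395 = (563103 + 1/(-2862366 - 1581331)) - 1304395 = (563103 + 1/(-4443697)) - 1304395 = (563103 - 1/4443697) - 1304395 = 2502259111790/4443697 - 1304395 = -3294077036525/4443697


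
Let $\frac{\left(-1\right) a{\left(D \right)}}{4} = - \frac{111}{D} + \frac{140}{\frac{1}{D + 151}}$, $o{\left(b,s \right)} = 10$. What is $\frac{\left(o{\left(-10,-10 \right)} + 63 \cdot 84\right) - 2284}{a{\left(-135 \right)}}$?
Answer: $- \frac{67905}{201674} \approx -0.33671$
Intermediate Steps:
$a{\left(D \right)} = -84560 - 560 D + \frac{444}{D}$ ($a{\left(D \right)} = - 4 \left(- \frac{111}{D} + \frac{140}{\frac{1}{D + 151}}\right) = - 4 \left(- \frac{111}{D} + \frac{140}{\frac{1}{151 + D}}\right) = - 4 \left(- \frac{111}{D} + 140 \left(151 + D\right)\right) = - 4 \left(- \frac{111}{D} + \left(21140 + 140 D\right)\right) = - 4 \left(21140 - \frac{111}{D} + 140 D\right) = -84560 - 560 D + \frac{444}{D}$)
$\frac{\left(o{\left(-10,-10 \right)} + 63 \cdot 84\right) - 2284}{a{\left(-135 \right)}} = \frac{\left(10 + 63 \cdot 84\right) - 2284}{-84560 - -75600 + \frac{444}{-135}} = \frac{\left(10 + 5292\right) - 2284}{-84560 + 75600 + 444 \left(- \frac{1}{135}\right)} = \frac{5302 - 2284}{-84560 + 75600 - \frac{148}{45}} = \frac{3018}{- \frac{403348}{45}} = 3018 \left(- \frac{45}{403348}\right) = - \frac{67905}{201674}$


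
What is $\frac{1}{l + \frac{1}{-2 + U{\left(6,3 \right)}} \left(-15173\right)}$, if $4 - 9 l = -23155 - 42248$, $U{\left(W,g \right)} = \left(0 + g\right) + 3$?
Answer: $\frac{36}{125071} \approx 0.00028784$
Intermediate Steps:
$U{\left(W,g \right)} = 3 + g$ ($U{\left(W,g \right)} = g + 3 = 3 + g$)
$l = \frac{65407}{9}$ ($l = \frac{4}{9} - \frac{-23155 - 42248}{9} = \frac{4}{9} - -7267 = \frac{4}{9} + 7267 = \frac{65407}{9} \approx 7267.4$)
$\frac{1}{l + \frac{1}{-2 + U{\left(6,3 \right)}} \left(-15173\right)} = \frac{1}{\frac{65407}{9} + \frac{1}{-2 + \left(3 + 3\right)} \left(-15173\right)} = \frac{1}{\frac{65407}{9} + \frac{1}{-2 + 6} \left(-15173\right)} = \frac{1}{\frac{65407}{9} + \frac{1}{4} \left(-15173\right)} = \frac{1}{\frac{65407}{9} - \frac{15173}{4}} = \frac{1}{\frac{125071}{36}} = \frac{36}{125071}$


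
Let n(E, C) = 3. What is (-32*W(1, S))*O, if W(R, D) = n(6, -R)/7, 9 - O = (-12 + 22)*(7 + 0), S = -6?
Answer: 5856/7 ≈ 836.57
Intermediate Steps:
O = -61 (O = 9 - (-12 + 22)*(7 + 0) = 9 - 10*7 = 9 - 1*70 = 9 - 70 = -61)
W(R, D) = 3/7
(-32*W(1, S))*O = -32*3/7*(-61) = -96/7*(-61) = 5856/7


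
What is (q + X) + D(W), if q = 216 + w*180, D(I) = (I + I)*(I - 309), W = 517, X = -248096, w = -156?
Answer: -60888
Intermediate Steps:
D(I) = 2*I*(-309 + I) (D(I) = (2*I)*(-309 + I) = 2*I*(-309 + I))
q = -27864 (q = 216 - 156*180 = 216 - 28080 = -27864)
(q + X) + D(W) = (-27864 - 248096) + 2*517*(-309 + 517) = -275960 + 2*517*208 = -275960 + 215072 = -60888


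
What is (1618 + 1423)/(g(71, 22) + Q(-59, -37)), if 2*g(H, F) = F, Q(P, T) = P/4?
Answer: -12164/15 ≈ -810.93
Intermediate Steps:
Q(P, T) = P/4 (Q(P, T) = P*(1/4) = P/4)
g(H, F) = F/2
(1618 + 1423)/(g(71, 22) + Q(-59, -37)) = (1618 + 1423)/((1/2)*22 + (1/4)*(-59)) = 3041/(11 - 59/4) = 3041/(-15/4) = 3041*(-4/15) = -12164/15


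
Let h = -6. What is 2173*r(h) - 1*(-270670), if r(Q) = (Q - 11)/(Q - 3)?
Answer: 2472971/9 ≈ 2.7477e+5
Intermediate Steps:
r(Q) = (-11 + Q)/(-3 + Q)
2173*r(h) - 1*(-270670) = 2173*((-11 - 6)/(-3 - 6)) - 1*(-270670) = 2173*(-17/(-9)) + 270670 = 2173*(-⅑*(-17)) + 270670 = 2173*(17/9) + 270670 = 36941/9 + 270670 = 2472971/9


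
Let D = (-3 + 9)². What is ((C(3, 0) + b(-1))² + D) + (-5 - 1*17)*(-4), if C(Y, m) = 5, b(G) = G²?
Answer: 160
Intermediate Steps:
D = 36 (D = 6² = 36)
((C(3, 0) + b(-1))² + D) + (-5 - 1*17)*(-4) = ((5 + (-1)²)² + 36) + (-5 - 1*17)*(-4) = ((5 + 1)² + 36) + (-5 - 17)*(-4) = (6² + 36) - 22*(-4) = (36 + 36) + 88 = 72 + 88 = 160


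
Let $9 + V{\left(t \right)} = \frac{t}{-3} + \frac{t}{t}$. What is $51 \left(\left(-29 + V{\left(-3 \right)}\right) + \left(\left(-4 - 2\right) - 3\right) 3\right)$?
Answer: $-3213$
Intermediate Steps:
$V{\left(t \right)} = -8 - \frac{t}{3}$ ($V{\left(t \right)} = -9 + \left(\frac{t}{-3} + \frac{t}{t}\right) = -9 + \left(t \left(- \frac{1}{3}\right) + 1\right) = -9 - \left(-1 + \frac{t}{3}\right) = -8 - \frac{t}{3}$)
$51 \left(\left(-29 + V{\left(-3 \right)}\right) + \left(\left(-4 - 2\right) - 3\right) 3\right) = 51 \left(\left(-29 - 7\right) + \left(\left(-4 - 2\right) - 3\right) 3\right) = 51 \left(\left(-29 + \left(-8 + 1\right)\right) + \left(\left(-4 - 2\right) - 3\right) 3\right) = 51 \left(\left(-29 - 7\right) + \left(-6 - 3\right) 3\right) = 51 \left(-36 - 27\right) = 51 \left(-63\right) = -3213$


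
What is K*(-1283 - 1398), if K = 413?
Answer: -1107253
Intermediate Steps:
K*(-1283 - 1398) = 413*(-1283 - 1398) = 413*(-2681) = -1107253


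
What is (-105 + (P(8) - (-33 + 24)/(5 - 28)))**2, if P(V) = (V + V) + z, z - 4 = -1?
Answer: 3948169/529 ≈ 7463.5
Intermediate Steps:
z = 3 (z = 4 - 1 = 3)
P(V) = 3 + 2*V (P(V) = (V + V) + 3 = 2*V + 3 = 3 + 2*V)
(-105 + (P(8) - (-33 + 24)/(5 - 28)))**2 = (-105 + ((3 + 2*8) - (-33 + 24)/(5 - 28)))**2 = (-105 + ((3 + 16) - (-9)/(-23)))**2 = (-105 + (19 - (-9)*(-1)/23))**2 = (-105 + (19 - 1*9/23))**2 = (-105 + (19 - 9/23))**2 = (-105 + 428/23)**2 = (-1987/23)**2 = 3948169/529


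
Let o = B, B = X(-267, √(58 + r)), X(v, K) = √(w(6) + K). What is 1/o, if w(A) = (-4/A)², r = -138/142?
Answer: 3*√71/√(284 + 9*√287479) ≈ 0.35364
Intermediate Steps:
r = -69/71 (r = -138*1/142 = -69/71 ≈ -0.97183)
w(A) = 16/A²
X(v, K) = √(4/9 + K) (X(v, K) = √(16/6² + K) = √(16*(1/36) + K) = √(4/9 + K))
B = √(4 + 9*√287479/71)/3 (B = √(4 + 9*√(58 - 69/71))/3 = √(4 + 9*√(4049/71))/3 = √(4 + 9*(√287479/71))/3 = √(4 + 9*√287479/71)/3 ≈ 2.8277)
o = √(20164 + 639*√287479)/213 ≈ 2.8277
1/o = 1/(√(20164 + 639*√287479)/213) = 213/√(20164 + 639*√287479)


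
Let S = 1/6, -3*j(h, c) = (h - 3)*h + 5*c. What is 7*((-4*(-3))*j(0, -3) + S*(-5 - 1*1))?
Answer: 413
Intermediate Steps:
j(h, c) = -5*c/3 - h*(-3 + h)/3 (j(h, c) = -((h - 3)*h + 5*c)/3 = -((-3 + h)*h + 5*c)/3 = -(h*(-3 + h) + 5*c)/3 = -(5*c + h*(-3 + h))/3 = -5*c/3 - h*(-3 + h)/3)
S = 1/6 ≈ 0.16667
7*((-4*(-3))*j(0, -3) + S*(-5 - 1*1)) = 7*((-4*(-3))*(0 - 5/3*(-3) - 1/3*0**2) + (-5 - 1*1)/6) = 7*(12*(0 + 5 - 1/3*0) + (-5 - 1)/6) = 7*(12*(0 + 5 + 0) + (1/6)*(-6)) = 7*(12*5 - 1) = 7*(60 - 1) = 7*59 = 413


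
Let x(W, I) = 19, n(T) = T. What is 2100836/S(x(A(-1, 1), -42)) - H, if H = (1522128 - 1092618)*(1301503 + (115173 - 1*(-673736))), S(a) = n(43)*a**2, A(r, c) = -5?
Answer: -13937369914495924/15523 ≈ -8.9785e+11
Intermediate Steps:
S(a) = 43*a**2
H = 897852858120 (H = 429510*(1301503 + (115173 + 673736)) = 429510*(1301503 + 788909) = 429510*2090412 = 897852858120)
2100836/S(x(A(-1, 1), -42)) - H = 2100836/((43*19**2)) - 1*897852858120 = 2100836/((43*361)) - 897852858120 = 2100836/15523 - 897852858120 = -13937369914495924/15523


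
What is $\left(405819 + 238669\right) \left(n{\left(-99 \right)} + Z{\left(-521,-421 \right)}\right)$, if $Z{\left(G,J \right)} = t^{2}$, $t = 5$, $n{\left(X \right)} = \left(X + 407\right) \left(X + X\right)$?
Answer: $-39287343992$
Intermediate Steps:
$n{\left(X \right)} = 2 X \left(407 + X\right)$ ($n{\left(X \right)} = \left(407 + X\right) 2 X = 2 X \left(407 + X\right)$)
$Z{\left(G,J \right)} = 25$ ($Z{\left(G,J \right)} = 5^{2} = 25$)
$\left(405819 + 238669\right) \left(n{\left(-99 \right)} + Z{\left(-521,-421 \right)}\right) = \left(405819 + 238669\right) \left(2 \left(-99\right) \left(407 - 99\right) + 25\right) = 644488 \left(2 \left(-99\right) 308 + 25\right) = 644488 \left(-60984 + 25\right) = 644488 \left(-60959\right) = -39287343992$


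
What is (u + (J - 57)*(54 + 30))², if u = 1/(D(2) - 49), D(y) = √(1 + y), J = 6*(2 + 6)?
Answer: 821685141493/1437601 + 1812937*√3/2875202 ≈ 5.7157e+5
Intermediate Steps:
J = 48 (J = 6*8 = 48)
u = 1/(-49 + √3) (u = 1/(√(1 + 2) - 49) = 1/(√3 - 49) = 1/(-49 + √3) ≈ -0.021156)
(u + (J - 57)*(54 + 30))² = ((-49/2398 - √3/2398) + (48 - 57)*(54 + 30))² = ((-49/2398 - √3/2398) - 9*84)² = ((-49/2398 - √3/2398) - 756)² = (-1812937/2398 - √3/2398)²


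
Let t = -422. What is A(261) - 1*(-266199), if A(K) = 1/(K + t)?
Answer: 42858038/161 ≈ 2.6620e+5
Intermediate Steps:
A(K) = 1/(-422 + K) (A(K) = 1/(K - 422) = 1/(-422 + K))
A(261) - 1*(-266199) = 1/(-422 + 261) - 1*(-266199) = 1/(-161) + 266199 = -1/161 + 266199 = 42858038/161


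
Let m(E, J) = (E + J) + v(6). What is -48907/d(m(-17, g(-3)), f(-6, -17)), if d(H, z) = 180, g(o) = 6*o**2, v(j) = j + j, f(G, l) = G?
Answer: -48907/180 ≈ -271.71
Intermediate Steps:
v(j) = 2*j
m(E, J) = 12 + E + J (m(E, J) = (E + J) + 2*6 = (E + J) + 12 = 12 + E + J)
-48907/d(m(-17, g(-3)), f(-6, -17)) = -48907/180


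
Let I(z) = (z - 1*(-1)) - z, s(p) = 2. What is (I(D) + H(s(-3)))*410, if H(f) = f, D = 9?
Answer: 1230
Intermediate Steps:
I(z) = 1 (I(z) = (z + 1) - z = (1 + z) - z = 1)
(I(D) + H(s(-3)))*410 = (1 + 2)*410 = 3*410 = 1230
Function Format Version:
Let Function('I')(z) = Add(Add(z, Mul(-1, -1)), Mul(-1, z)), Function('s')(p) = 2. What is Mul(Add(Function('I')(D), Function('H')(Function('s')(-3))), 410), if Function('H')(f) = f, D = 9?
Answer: 1230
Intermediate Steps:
Function('I')(z) = 1 (Function('I')(z) = Add(Add(z, 1), Mul(-1, z)) = Add(Add(1, z), Mul(-1, z)) = 1)
Mul(Add(Function('I')(D), Function('H')(Function('s')(-3))), 410) = Mul(Add(1, 2), 410) = Mul(3, 410) = 1230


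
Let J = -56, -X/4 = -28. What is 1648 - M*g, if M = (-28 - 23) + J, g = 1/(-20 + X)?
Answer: 151723/92 ≈ 1649.2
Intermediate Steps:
X = 112 (X = -4*(-28) = 112)
g = 1/92 (g = 1/(-20 + 112) = 1/92 ≈ 0.010870)
M = -107 (M = (-28 - 23) - 56 = -51 - 56 = -107)
1648 - M*g = 1648 - (-107)/92 = 1648 - 1*(-107/92) = 1648 + 107/92 = 151723/92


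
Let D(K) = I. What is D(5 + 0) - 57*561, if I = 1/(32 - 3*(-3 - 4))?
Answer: -1694780/53 ≈ -31977.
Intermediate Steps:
I = 1/53 (I = 1/(32 - 3*(-7)) = 1/(32 + 21) = 1/53 ≈ 0.018868)
D(K) = 1/53
D(5 + 0) - 57*561 = 1/53 - 57*561 = 1/53 - 31977 = -1694780/53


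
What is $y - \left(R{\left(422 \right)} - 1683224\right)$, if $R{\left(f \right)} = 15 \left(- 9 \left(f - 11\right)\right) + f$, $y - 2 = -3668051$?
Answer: $-1929762$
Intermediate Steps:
$y = -3668049$ ($y = 2 - 3668051 = -3668049$)
$R{\left(f \right)} = 1485 - 134 f$ ($R{\left(f \right)} = 15 \left(- 9 \left(-11 + f\right)\right) + f = 15 \left(99 - 9 f\right) + f = \left(1485 - 135 f\right) + f = 1485 - 134 f$)
$y - \left(R{\left(422 \right)} - 1683224\right) = -3668049 - \left(\left(1485 - 56548\right) - 1683224\right) = -3668049 - \left(-55063 - 1683224\right) = -3668049 - -1738287 = -3668049 + 1738287 = -1929762$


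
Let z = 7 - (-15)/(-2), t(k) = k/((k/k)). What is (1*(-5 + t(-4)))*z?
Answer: 9/2 ≈ 4.5000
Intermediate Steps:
t(k) = k (t(k) = k/1 = k*1 = k)
z = -1/2 (z = 7 - (-15)*(-1)/2 = 7 - 5*3/2 = 7 - 15/2 = -1/2 ≈ -0.50000)
(1*(-5 + t(-4)))*z = (1*(-5 - 4))*(-1/2) = (1*(-9))*(-1/2) = -9*(-1/2) = 9/2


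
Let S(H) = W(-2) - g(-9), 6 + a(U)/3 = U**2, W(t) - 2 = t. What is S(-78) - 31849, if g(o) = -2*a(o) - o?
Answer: -31408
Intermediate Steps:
W(t) = 2 + t
a(U) = -18 + 3*U**2
g(o) = 36 - o - 6*o**2 (g(o) = -2*(-18 + 3*o**2) - o = (36 - 6*o**2) - o = 36 - o - 6*o**2)
S(H) = 441 (S(H) = (2 - 2) - (36 - 1*(-9) - 6*(-9)**2) = 0 - (36 + 9 - 6*81) = 0 - (36 + 9 - 486) = 0 - 1*(-441) = 0 + 441 = 441)
S(-78) - 31849 = 441 - 31849 = -31408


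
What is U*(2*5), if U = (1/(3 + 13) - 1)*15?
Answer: -1125/8 ≈ -140.63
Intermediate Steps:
U = -225/16 (U = (1/16 - 1)*15 = -15/16*15 = -225/16 ≈ -14.063)
U*(2*5) = -225*5/8 = -225/16*10 = -1125/8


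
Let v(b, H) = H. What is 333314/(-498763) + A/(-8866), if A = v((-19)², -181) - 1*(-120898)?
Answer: -63164334995/4422032758 ≈ -14.284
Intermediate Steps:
A = 120717 (A = -181 - 1*(-120898) = -181 + 120898 = 120717)
333314/(-498763) + A/(-8866) = 333314/(-498763) + 120717/(-8866) = 333314*(-1/498763) + 120717*(-1/8866) = -333314/498763 - 120717/8866 = -63164334995/4422032758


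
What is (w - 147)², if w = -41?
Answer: 35344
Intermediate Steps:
(w - 147)² = (-41 - 147)² = (-188)² = 35344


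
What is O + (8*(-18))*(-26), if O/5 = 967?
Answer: 8579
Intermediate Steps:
O = 4835 (O = 5*967 = 4835)
O + (8*(-18))*(-26) = 4835 + (8*(-18))*(-26) = 4835 - 144*(-26) = 4835 + 3744 = 8579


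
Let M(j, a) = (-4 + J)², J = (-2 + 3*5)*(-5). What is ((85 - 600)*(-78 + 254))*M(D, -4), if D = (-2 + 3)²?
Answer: -431537040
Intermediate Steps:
D = 1 (D = 1² = 1)
J = -65 (J = (-2 + 15)*(-5) = 13*(-5) = -65)
M(j, a) = 4761 (M(j, a) = (-4 - 65)² = (-69)² = 4761)
((85 - 600)*(-78 + 254))*M(D, -4) = ((85 - 600)*(-78 + 254))*4761 = -515*176*4761 = -90640*4761 = -431537040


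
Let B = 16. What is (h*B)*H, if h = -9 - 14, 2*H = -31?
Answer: 5704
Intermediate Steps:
H = -31/2 (H = (½)*(-31) = -31/2 ≈ -15.500)
h = -23
(h*B)*H = -23*16*(-31/2) = -368*(-31/2) = 5704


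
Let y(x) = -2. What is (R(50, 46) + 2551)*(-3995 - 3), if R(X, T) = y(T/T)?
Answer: -10190902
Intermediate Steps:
R(X, T) = -2
(R(50, 46) + 2551)*(-3995 - 3) = (-2 + 2551)*(-3995 - 3) = 2549*(-3998) = -10190902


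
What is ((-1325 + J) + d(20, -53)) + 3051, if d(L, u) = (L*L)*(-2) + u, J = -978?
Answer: -105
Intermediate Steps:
d(L, u) = u - 2*L**2 (d(L, u) = L**2*(-2) + u = -2*L**2 + u = u - 2*L**2)
((-1325 + J) + d(20, -53)) + 3051 = ((-1325 - 978) + (-53 - 2*20**2)) + 3051 = (-2303 + (-53 - 2*400)) + 3051 = (-2303 + (-53 - 800)) + 3051 = (-2303 - 853) + 3051 = -3156 + 3051 = -105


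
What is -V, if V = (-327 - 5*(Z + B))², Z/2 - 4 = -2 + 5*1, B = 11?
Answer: -204304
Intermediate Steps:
Z = 14 (Z = 8 + 2*(-2 + 5*1) = 8 + 2*(-2 + 5) = 8 + 2*3 = 8 + 6 = 14)
V = 204304 (V = (-327 - 5*(14 + 11))² = (-327 - 5*25)² = (-327 - 125)² = (-452)² = 204304)
-V = -1*204304 = -204304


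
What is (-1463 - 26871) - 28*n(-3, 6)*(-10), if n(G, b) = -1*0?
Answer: -28334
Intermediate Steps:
n(G, b) = 0
(-1463 - 26871) - 28*n(-3, 6)*(-10) = (-1463 - 26871) - 28*0*(-10) = -28334 + 0*(-10) = -28334 + 0 = -28334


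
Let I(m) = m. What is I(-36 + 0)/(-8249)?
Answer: 36/8249 ≈ 0.0043642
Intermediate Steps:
I(-36 + 0)/(-8249) = (-36 + 0)/(-8249) = -36*(-1/8249) = 36/8249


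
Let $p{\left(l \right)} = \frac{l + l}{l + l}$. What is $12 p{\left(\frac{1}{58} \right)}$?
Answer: $12$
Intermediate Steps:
$p{\left(l \right)} = 1$ ($p{\left(l \right)} = \frac{2 l}{2 l} = 2 l \frac{1}{2 l} = 1$)
$12 p{\left(\frac{1}{58} \right)} = 12 \cdot 1 = 12$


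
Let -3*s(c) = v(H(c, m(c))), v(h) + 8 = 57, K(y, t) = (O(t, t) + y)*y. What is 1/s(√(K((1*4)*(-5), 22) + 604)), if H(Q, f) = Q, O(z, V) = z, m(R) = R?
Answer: -3/49 ≈ -0.061224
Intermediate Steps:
K(y, t) = y*(t + y) (K(y, t) = (t + y)*y = y*(t + y))
v(h) = 49 (v(h) = -8 + 57 = 49)
s(c) = -49/3 (s(c) = -⅓*49 = -49/3)
1/s(√(K((1*4)*(-5), 22) + 604)) = 1/(-49/3) = -3/49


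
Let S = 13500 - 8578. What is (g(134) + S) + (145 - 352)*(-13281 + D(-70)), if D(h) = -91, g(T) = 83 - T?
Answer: 2772875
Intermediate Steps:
S = 4922
(g(134) + S) + (145 - 352)*(-13281 + D(-70)) = ((83 - 1*134) + 4922) + (145 - 352)*(-13281 - 91) = ((83 - 134) + 4922) - 207*(-13372) = (-51 + 4922) + 2768004 = 4871 + 2768004 = 2772875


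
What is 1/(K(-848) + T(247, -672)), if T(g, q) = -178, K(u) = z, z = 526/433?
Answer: -433/76548 ≈ -0.0056566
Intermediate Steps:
z = 526/433 (z = 526*(1/433) = 526/433 ≈ 1.2148)
K(u) = 526/433
1/(K(-848) + T(247, -672)) = 1/(526/433 - 178) = 1/(-76548/433) = -433/76548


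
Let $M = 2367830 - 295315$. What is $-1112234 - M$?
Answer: $-3184749$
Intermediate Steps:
$M = 2072515$
$-1112234 - M = -1112234 - 2072515 = -3184749$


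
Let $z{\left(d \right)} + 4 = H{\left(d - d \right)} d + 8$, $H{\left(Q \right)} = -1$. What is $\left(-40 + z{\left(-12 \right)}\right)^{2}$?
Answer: $576$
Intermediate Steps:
$z{\left(d \right)} = 4 - d$ ($z{\left(d \right)} = -4 - \left(-8 + d\right) = 4 - d$)
$\left(-40 + z{\left(-12 \right)}\right)^{2} = \left(-40 + \left(4 - -12\right)\right)^{2} = \left(-40 + \left(4 + 12\right)\right)^{2} = \left(-40 + 16\right)^{2} = \left(-24\right)^{2} = 576$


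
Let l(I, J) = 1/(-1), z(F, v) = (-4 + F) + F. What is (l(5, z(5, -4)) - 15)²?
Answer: 256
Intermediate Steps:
z(F, v) = -4 + 2*F
l(I, J) = -1
(l(5, z(5, -4)) - 15)² = (-1 - 15)² = (-16)² = 256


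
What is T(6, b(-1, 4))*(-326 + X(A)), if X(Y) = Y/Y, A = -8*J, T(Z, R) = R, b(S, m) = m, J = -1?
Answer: -1300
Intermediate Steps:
A = 8 (A = -8*(-1) = 8)
X(Y) = 1
T(6, b(-1, 4))*(-326 + X(A)) = 4*(-326 + 1) = 4*(-325) = -1300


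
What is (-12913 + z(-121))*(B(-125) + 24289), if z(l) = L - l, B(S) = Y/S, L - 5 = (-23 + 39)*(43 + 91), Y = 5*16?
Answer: -6462525387/25 ≈ -2.5850e+8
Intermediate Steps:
Y = 80
L = 2149 (L = 5 + (-23 + 39)*(43 + 91) = 5 + 16*134 = 5 + 2144 = 2149)
B(S) = 80/S
z(l) = 2149 - l
(-12913 + z(-121))*(B(-125) + 24289) = (-12913 + (2149 - 1*(-121)))*(80/(-125) + 24289) = (-12913 + (2149 + 121))*(80*(-1/125) + 24289) = (-12913 + 2270)*(-16/25 + 24289) = -10643*607209/25 = -6462525387/25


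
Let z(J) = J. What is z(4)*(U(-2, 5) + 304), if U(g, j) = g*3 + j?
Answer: 1212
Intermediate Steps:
U(g, j) = j + 3*g (U(g, j) = 3*g + j = j + 3*g)
z(4)*(U(-2, 5) + 304) = 4*((5 + 3*(-2)) + 304) = 4*((5 - 6) + 304) = 4*(-1 + 304) = 4*303 = 1212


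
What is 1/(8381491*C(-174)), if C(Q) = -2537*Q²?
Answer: -1/643784100586092 ≈ -1.5533e-15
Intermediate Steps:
1/(8381491*C(-174)) = 1/(8381491*((-2537*(-174)²))) = 1/(8381491*((-2537*30276))) = (1/8381491)/(-76810212) = (1/8381491)*(-1/76810212) = -1/643784100586092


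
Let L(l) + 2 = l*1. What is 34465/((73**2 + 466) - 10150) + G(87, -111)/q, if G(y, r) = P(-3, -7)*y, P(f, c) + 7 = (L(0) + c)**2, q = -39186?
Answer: -45952766/5688501 ≈ -8.0782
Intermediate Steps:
L(l) = -2 + l (L(l) = -2 + l*1 = -2 + l)
P(f, c) = -7 + (-2 + c)**2 (P(f, c) = -7 + ((-2 + 0) + c)**2 = -7 + (-2 + c)**2)
G(y, r) = 74*y (G(y, r) = (-7 + (-2 - 7)**2)*y = (-7 + (-9)**2)*y = (-7 + 81)*y = 74*y)
34465/((73**2 + 466) - 10150) + G(87, -111)/q = 34465/((73**2 + 466) - 10150) + (74*87)/(-39186) = 34465/((5329 + 466) - 10150) + 6438*(-1/39186) = 34465/(5795 - 10150) - 1073/6531 = 34465/(-4355) - 1073/6531 = 34465*(-1/4355) - 1073/6531 = -6893/871 - 1073/6531 = -45952766/5688501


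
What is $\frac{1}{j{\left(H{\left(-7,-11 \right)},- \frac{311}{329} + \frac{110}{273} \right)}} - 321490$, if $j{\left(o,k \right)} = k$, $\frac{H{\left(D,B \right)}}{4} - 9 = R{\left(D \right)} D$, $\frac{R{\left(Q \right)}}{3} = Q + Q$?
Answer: $- \frac{2237261741}{6959} \approx -3.2149 \cdot 10^{5}$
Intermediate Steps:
$R{\left(Q \right)} = 6 Q$ ($R{\left(Q \right)} = 3 \left(Q + Q\right) = 3 \cdot 2 Q = 6 Q$)
$H{\left(D,B \right)} = 36 + 24 D^{2}$ ($H{\left(D,B \right)} = 36 + 4 \cdot 6 D D = 36 + 4 \cdot 6 D^{2} = 36 + 24 D^{2}$)
$\frac{1}{j{\left(H{\left(-7,-11 \right)},- \frac{311}{329} + \frac{110}{273} \right)}} - 321490 = \frac{1}{- \frac{311}{329} + \frac{110}{273}} - 321490 = \frac{1}{- \frac{6959}{12831}} - 321490 = - \frac{12831}{6959} - 321490 = - \frac{2237261741}{6959}$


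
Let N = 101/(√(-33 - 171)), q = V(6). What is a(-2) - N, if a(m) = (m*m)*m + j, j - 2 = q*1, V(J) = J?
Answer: 101*I*√51/102 ≈ 7.0714*I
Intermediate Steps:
q = 6
j = 8 (j = 2 + 6*1 = 2 + 6 = 8)
a(m) = 8 + m³ (a(m) = (m*m)*m + 8 = m²*m + 8 = m³ + 8 = 8 + m³)
N = -101*I*√51/102 (N = 101/(√(-204)) = 101/((2*I*√51)) = 101*(-I*√51/102) = -101*I*√51/102 ≈ -7.0714*I)
a(-2) - N = (8 + (-2)³) - (-101)*I*√51/102 = (8 - 8) + 101*I*√51/102 = 0 + 101*I*√51/102 = 101*I*√51/102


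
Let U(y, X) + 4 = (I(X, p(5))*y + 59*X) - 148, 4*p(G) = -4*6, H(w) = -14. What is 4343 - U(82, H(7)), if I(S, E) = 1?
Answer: 5239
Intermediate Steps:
p(G) = -6 (p(G) = (-4*6)/4 = (1/4)*(-24) = -6)
U(y, X) = -152 + y + 59*X (U(y, X) = -4 + ((1*y + 59*X) - 148) = -4 + ((y + 59*X) - 148) = -4 + (-148 + y + 59*X) = -152 + y + 59*X)
4343 - U(82, H(7)) = 4343 - (-152 + 82 + 59*(-14)) = 4343 - (-152 + 82 - 826) = 4343 - 1*(-896) = 4343 + 896 = 5239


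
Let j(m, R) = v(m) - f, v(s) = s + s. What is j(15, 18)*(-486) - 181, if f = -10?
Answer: -19621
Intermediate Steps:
v(s) = 2*s
j(m, R) = 10 + 2*m (j(m, R) = 2*m - 1*(-10) = 2*m + 10 = 10 + 2*m)
j(15, 18)*(-486) - 181 = (10 + 2*15)*(-486) - 181 = (10 + 30)*(-486) - 181 = 40*(-486) - 181 = -19440 - 181 = -19621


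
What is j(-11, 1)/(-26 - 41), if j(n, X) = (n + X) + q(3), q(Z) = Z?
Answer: 7/67 ≈ 0.10448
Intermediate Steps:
j(n, X) = 3 + X + n (j(n, X) = (n + X) + 3 = (X + n) + 3 = 3 + X + n)
j(-11, 1)/(-26 - 41) = (3 + 1 - 11)/(-26 - 41) = -7/(-67) = -7*(-1/67) = 7/67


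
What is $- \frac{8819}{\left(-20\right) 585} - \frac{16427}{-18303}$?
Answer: $\frac{117870019}{71381700} \approx 1.6513$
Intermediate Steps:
$- \frac{8819}{\left(-20\right) 585} - \frac{16427}{-18303} = - \frac{8819}{-11700} - - \frac{16427}{18303} = \left(-8819\right) \left(- \frac{1}{11700}\right) + \frac{16427}{18303} = \frac{8819}{11700} + \frac{16427}{18303} = \frac{117870019}{71381700}$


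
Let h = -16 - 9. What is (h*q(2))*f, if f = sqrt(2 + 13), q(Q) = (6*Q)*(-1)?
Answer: 300*sqrt(15) ≈ 1161.9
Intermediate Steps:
q(Q) = -6*Q
f = sqrt(15) ≈ 3.8730
h = -25
(h*q(2))*f = (-(-150)*2)*sqrt(15) = (-25*(-12))*sqrt(15) = 300*sqrt(15)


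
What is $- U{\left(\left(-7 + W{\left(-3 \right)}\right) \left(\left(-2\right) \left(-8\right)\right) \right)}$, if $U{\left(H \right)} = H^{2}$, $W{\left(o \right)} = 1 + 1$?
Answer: $-6400$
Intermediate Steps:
$W{\left(o \right)} = 2$
$- U{\left(\left(-7 + W{\left(-3 \right)}\right) \left(\left(-2\right) \left(-8\right)\right) \right)} = - \left(\left(-7 + 2\right) \left(\left(-2\right) \left(-8\right)\right)\right)^{2} = - \left(\left(-5\right) 16\right)^{2} = - \left(-80\right)^{2} = \left(-1\right) 6400 = -6400$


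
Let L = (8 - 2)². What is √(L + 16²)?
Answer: 2*√73 ≈ 17.088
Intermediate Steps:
L = 36 (L = 6² = 36)
√(L + 16²) = √(36 + 16²) = √(36 + 256) = √292 = 2*√73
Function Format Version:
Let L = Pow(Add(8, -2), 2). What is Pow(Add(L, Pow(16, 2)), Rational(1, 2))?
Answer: Mul(2, Pow(73, Rational(1, 2))) ≈ 17.088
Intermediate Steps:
L = 36 (L = Pow(6, 2) = 36)
Pow(Add(L, Pow(16, 2)), Rational(1, 2)) = Pow(Add(36, Pow(16, 2)), Rational(1, 2)) = Pow(Add(36, 256), Rational(1, 2)) = Pow(292, Rational(1, 2)) = Mul(2, Pow(73, Rational(1, 2)))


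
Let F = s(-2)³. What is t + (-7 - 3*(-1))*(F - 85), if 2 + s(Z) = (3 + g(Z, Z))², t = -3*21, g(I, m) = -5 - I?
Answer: 309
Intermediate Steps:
t = -63
s(Z) = -2 + (-2 - Z)² (s(Z) = -2 + (3 + (-5 - Z))² = -2 + (-2 - Z)²)
F = -8 (F = (-2 + (2 - 2)²)³ = (-2 + 0²)³ = (-2 + 0)³ = (-2)³ = -8)
t + (-7 - 3*(-1))*(F - 85) = -63 + (-7 - 3*(-1))*(-8 - 85) = -63 + (-7 + 3)*(-93) = -63 - 4*(-93) = -63 + 372 = 309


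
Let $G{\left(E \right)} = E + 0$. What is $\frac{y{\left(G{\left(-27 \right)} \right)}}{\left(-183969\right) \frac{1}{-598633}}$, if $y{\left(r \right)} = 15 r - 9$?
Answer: $- \frac{27537118}{20441} \approx -1347.2$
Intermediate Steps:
$G{\left(E \right)} = E$
$y{\left(r \right)} = -9 + 15 r$
$\frac{y{\left(G{\left(-27 \right)} \right)}}{\left(-183969\right) \frac{1}{-598633}} = \frac{-9 + 15 \left(-27\right)}{\left(-183969\right) \frac{1}{-598633}} = \frac{-9 - 405}{\left(-183969\right) \left(- \frac{1}{598633}\right)} = - \frac{414}{\frac{183969}{598633}} = \left(-414\right) \frac{598633}{183969} = - \frac{27537118}{20441}$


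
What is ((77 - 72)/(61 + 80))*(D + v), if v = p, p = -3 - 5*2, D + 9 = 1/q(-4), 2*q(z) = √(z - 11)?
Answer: -110/141 - 2*I*√15/423 ≈ -0.78014 - 0.018312*I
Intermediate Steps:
q(z) = √(-11 + z)/2 (q(z) = √(z - 11)/2 = √(-11 + z)/2)
D = -9 - 2*I*√15/15 (D = -9 + 1/(√(-11 - 4)/2) = -9 + 1/(√(-15)/2) = -9 + 1/((I*√15)/2) = -9 + 1/(I*√15/2) = -9 - 2*I*√15/15 ≈ -9.0 - 0.5164*I)
p = -13 (p = -3 - 10 = -13)
v = -13
((77 - 72)/(61 + 80))*(D + v) = ((77 - 72)/(61 + 80))*((-9 - 2*I*√15/15) - 13) = (5/141)*(-22 - 2*I*√15/15) = (5*(1/141))*(-22 - 2*I*√15/15) = 5*(-22 - 2*I*√15/15)/141 = -110/141 - 2*I*√15/423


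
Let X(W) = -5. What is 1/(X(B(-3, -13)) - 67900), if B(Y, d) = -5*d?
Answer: -1/67905 ≈ -1.4726e-5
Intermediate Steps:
1/(X(B(-3, -13)) - 67900) = 1/(-5 - 67900) = 1/(-67905) = -1/67905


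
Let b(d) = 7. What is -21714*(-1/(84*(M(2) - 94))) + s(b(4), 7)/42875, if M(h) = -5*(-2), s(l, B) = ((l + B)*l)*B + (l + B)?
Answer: -17999/5880 ≈ -3.0611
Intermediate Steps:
s(l, B) = B + l + B*l*(B + l) (s(l, B) = ((B + l)*l)*B + (B + l) = (l*(B + l))*B + (B + l) = B*l*(B + l) + (B + l) = B + l + B*l*(B + l))
M(h) = 10
-21714*(-1/(84*(M(2) - 94))) + s(b(4), 7)/42875 = -21714*(-1/(84*(10 - 94))) + (7 + 7 + 7*7**2 + 7*7**2)/42875 = -21714/((-84*(-84))) + (7 + 7 + 7*49 + 7*49)*(1/42875) = -21714/7056 + (7 + 7 + 343 + 343)*(1/42875) = -21714*1/7056 + 700*(1/42875) = -517/168 + 4/245 = -17999/5880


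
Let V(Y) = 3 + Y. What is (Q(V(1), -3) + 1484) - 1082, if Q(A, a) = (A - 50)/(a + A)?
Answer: 356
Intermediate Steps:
Q(A, a) = (-50 + A)/(A + a)
(Q(V(1), -3) + 1484) - 1082 = ((-50 + (3 + 1))/((3 + 1) - 3) + 1484) - 1082 = ((-50 + 4)/(4 - 3) + 1484) - 1082 = (-46/1 + 1484) - 1082 = (1*(-46) + 1484) - 1082 = (-46 + 1484) - 1082 = 1438 - 1082 = 356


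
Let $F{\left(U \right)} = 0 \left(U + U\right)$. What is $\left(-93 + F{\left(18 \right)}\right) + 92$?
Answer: $-1$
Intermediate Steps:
$F{\left(U \right)} = 0$ ($F{\left(U \right)} = 0 \cdot 2 U = 0$)
$\left(-93 + F{\left(18 \right)}\right) + 92 = \left(-93 + 0\right) + 92 = -93 + 92 = -1$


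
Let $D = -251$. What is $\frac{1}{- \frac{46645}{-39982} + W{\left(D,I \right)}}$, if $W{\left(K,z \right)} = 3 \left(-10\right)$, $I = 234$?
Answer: $- \frac{39982}{1152815} \approx -0.034682$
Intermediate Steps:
$W{\left(K,z \right)} = -30$
$\frac{1}{- \frac{46645}{-39982} + W{\left(D,I \right)}} = \frac{1}{- \frac{46645}{-39982} - 30} = \frac{1}{\left(-46645\right) \left(- \frac{1}{39982}\right) - 30} = \frac{1}{\frac{46645}{39982} - 30} = \frac{1}{- \frac{1152815}{39982}} = - \frac{39982}{1152815}$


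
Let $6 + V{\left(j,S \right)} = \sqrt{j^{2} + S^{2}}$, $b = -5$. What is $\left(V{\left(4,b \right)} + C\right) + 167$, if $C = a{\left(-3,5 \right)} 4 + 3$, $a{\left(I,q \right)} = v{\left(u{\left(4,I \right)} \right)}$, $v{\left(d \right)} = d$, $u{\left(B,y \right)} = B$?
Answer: $180 + \sqrt{41} \approx 186.4$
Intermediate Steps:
$a{\left(I,q \right)} = 4$
$V{\left(j,S \right)} = -6 + \sqrt{S^{2} + j^{2}}$ ($V{\left(j,S \right)} = -6 + \sqrt{j^{2} + S^{2}} = -6 + \sqrt{S^{2} + j^{2}}$)
$C = 19$ ($C = 4 \cdot 4 + 3 = 16 + 3 = 19$)
$\left(V{\left(4,b \right)} + C\right) + 167 = \left(\left(-6 + \sqrt{\left(-5\right)^{2} + 4^{2}}\right) + 19\right) + 167 = \left(\left(-6 + \sqrt{25 + 16}\right) + 19\right) + 167 = \left(\left(-6 + \sqrt{41}\right) + 19\right) + 167 = \left(13 + \sqrt{41}\right) + 167 = 180 + \sqrt{41}$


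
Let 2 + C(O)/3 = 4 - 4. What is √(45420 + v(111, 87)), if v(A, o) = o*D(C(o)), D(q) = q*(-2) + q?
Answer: √45942 ≈ 214.34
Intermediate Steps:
C(O) = -6 (C(O) = -6 + 3*(4 - 4) = -6 + 3*0 = -6 + 0 = -6)
D(q) = -q (D(q) = -2*q + q = -q)
v(A, o) = 6*o (v(A, o) = o*(-1*(-6)) = o*6 = 6*o)
√(45420 + v(111, 87)) = √(45420 + 6*87) = √(45420 + 522) = √45942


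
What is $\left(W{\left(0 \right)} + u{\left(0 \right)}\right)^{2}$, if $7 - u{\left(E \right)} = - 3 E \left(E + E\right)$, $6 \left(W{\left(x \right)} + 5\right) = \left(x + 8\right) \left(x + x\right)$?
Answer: $4$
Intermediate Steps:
$W{\left(x \right)} = -5 + \frac{x \left(8 + x\right)}{3}$ ($W{\left(x \right)} = -5 + \frac{\left(x + 8\right) \left(x + x\right)}{6} = -5 + \frac{\left(8 + x\right) 2 x}{6} = -5 + \frac{2 x \left(8 + x\right)}{6} = -5 + \frac{x \left(8 + x\right)}{3}$)
$u{\left(E \right)} = 7 + 6 E^{2}$ ($u{\left(E \right)} = 7 - - 3 E \left(E + E\right) = 7 - - 3 E 2 E = 7 - - 6 E^{2} = 7 + 6 E^{2}$)
$\left(W{\left(0 \right)} + u{\left(0 \right)}\right)^{2} = \left(\left(-5 + \frac{0^{2}}{3} + \frac{8}{3} \cdot 0\right) + \left(7 + 6 \cdot 0^{2}\right)\right)^{2} = \left(\left(-5 + \frac{1}{3} \cdot 0 + 0\right) + \left(7 + 6 \cdot 0\right)\right)^{2} = \left(\left(-5 + 0 + 0\right) + \left(7 + 0\right)\right)^{2} = \left(-5 + 7\right)^{2} = 2^{2} = 4$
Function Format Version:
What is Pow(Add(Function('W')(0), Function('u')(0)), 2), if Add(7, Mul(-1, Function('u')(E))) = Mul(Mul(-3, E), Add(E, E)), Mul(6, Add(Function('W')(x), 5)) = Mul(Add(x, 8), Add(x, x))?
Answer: 4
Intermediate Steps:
Function('W')(x) = Add(-5, Mul(Rational(1, 3), x, Add(8, x))) (Function('W')(x) = Add(-5, Mul(Rational(1, 6), Mul(Add(x, 8), Add(x, x)))) = Add(-5, Mul(Rational(1, 6), Mul(Add(8, x), Mul(2, x)))) = Add(-5, Mul(Rational(1, 6), Mul(2, x, Add(8, x)))) = Add(-5, Mul(Rational(1, 3), x, Add(8, x))))
Function('u')(E) = Add(7, Mul(6, Pow(E, 2))) (Function('u')(E) = Add(7, Mul(-1, Mul(Mul(-3, E), Add(E, E)))) = Add(7, Mul(-1, Mul(Mul(-3, E), Mul(2, E)))) = Add(7, Mul(-1, Mul(-6, Pow(E, 2)))) = Add(7, Mul(6, Pow(E, 2))))
Pow(Add(Function('W')(0), Function('u')(0)), 2) = Pow(Add(Add(-5, Mul(Rational(1, 3), Pow(0, 2)), Mul(Rational(8, 3), 0)), Add(7, Mul(6, Pow(0, 2)))), 2) = Pow(Add(Add(-5, Mul(Rational(1, 3), 0), 0), Add(7, Mul(6, 0))), 2) = Pow(Add(Add(-5, 0, 0), Add(7, 0)), 2) = Pow(Add(-5, 7), 2) = Pow(2, 2) = 4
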